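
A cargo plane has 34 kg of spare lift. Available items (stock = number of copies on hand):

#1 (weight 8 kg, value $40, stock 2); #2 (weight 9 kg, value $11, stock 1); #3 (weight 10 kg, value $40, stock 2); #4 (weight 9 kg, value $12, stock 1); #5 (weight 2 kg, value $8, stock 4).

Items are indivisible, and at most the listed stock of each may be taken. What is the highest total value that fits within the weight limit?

Top feasible selections:
- 2×#1 + 1×#3 + 4×#5: weight 34, value 152
- 2×#1 + 1×#3 + 3×#5: weight 32, value 144
Best: $152.

$152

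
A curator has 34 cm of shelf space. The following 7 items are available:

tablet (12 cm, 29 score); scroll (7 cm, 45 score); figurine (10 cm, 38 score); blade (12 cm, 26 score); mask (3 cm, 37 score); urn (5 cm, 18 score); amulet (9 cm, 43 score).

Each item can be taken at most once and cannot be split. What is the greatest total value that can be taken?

181 score

Check high-value combinations within 34 cm:
- scroll+figurine+mask+urn+amulet: length 7+10+3+5+9=34, value 45+38+37+18+43=181
- scroll+figurine+mask+amulet: length 7+10+3+9=29, value 45+38+37+43=163
- tablet+scroll+mask+amulet: length 12+7+3+9=31, value 29+45+37+43=154
- scroll+blade+mask+amulet: length 7+12+3+9=31, value 45+26+37+43=151
Best: 181 score.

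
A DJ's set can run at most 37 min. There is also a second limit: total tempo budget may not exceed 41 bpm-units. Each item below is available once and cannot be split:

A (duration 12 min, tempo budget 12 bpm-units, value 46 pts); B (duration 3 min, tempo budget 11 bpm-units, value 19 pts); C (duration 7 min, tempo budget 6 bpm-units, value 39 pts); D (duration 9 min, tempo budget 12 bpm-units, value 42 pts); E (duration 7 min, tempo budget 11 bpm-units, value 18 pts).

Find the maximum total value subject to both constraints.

Feasible sets respecting both limits:
- A+B+C+D: duration 31, tempo budget 41, value 146
- A+C+D+E: duration 35, tempo budget 41, value 145
- A+C+D: duration 28, tempo budget 30, value 127
Best: 146 pts.

146 pts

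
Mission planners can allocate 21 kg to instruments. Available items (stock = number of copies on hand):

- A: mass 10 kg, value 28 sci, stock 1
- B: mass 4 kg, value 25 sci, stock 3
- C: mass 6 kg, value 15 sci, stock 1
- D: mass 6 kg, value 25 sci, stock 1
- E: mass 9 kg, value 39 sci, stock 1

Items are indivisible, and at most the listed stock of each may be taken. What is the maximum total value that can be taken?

114 sci

Best selections within mass 21 and stock limits:
- 3×B + 1×E: mass 21, value 114
- 3×B + 1×D: mass 18, value 100
Best: 114 sci.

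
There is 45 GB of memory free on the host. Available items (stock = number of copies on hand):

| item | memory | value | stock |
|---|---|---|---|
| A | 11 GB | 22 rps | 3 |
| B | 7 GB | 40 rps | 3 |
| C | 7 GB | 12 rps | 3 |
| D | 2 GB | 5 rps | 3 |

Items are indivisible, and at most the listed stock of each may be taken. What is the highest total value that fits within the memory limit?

Top feasible selections:
- 1×A + 3×B + 1×C + 3×D: memory 45, value 169
- 2×A + 3×B + 1×D: memory 45, value 169
Best: 169 rps.

169 rps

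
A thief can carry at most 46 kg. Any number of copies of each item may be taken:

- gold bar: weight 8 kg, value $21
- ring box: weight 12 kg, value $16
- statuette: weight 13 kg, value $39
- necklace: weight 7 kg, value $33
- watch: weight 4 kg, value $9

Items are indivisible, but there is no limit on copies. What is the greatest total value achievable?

$207

Best value-per-unit is necklace at 33/7; filling with it alone gives 6×33 = 198.
Optimal mix: 6×necklace + 1×watch → weight 46, value 207.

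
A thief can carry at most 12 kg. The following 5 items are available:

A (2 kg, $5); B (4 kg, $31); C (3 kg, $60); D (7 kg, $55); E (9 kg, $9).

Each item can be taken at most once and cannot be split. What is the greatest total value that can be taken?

This is a 0/1 knapsack; check combinations near the capacity.
- A+C+D: weight 2+3+7=12, value 5+60+55=120
- C+D: weight 3+7=10, value 60+55=115
- A+B+C: weight 2+4+3=9, value 5+31+60=96
Best: $120.

$120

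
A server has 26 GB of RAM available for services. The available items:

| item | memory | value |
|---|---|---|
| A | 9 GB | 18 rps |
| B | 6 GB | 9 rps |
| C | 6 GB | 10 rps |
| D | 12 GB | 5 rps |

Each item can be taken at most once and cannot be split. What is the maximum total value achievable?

This is a 0/1 knapsack; check combinations near the capacity.
- A+B+C: memory 9+6+6=21, value 18+9+10=37
- A+C: memory 9+6=15, value 18+10=28
- A+B: memory 9+6=15, value 18+9=27
Best: 37 rps.

37 rps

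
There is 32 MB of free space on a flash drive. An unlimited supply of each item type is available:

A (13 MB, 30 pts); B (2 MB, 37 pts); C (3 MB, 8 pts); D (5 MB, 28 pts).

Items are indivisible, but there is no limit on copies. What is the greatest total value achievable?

592 pts

Best value-per-unit is B at 37/2, and filling with it alone uses size 16×2=32. No mix of the others beats 16×37 = 592.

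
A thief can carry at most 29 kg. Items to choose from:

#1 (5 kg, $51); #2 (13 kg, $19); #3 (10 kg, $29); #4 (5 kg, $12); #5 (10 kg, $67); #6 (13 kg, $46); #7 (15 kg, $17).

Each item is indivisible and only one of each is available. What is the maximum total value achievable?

$164

Check high-value combinations within 29 kg:
- #1+#5+#6: weight 5+10+13=28, value 51+67+46=164
- #1+#3+#5: weight 5+10+10=25, value 51+29+67=147
- #1+#2+#5: weight 5+13+10=28, value 51+19+67=137
- #1+#4+#5: weight 5+5+10=20, value 51+12+67=130
- #1+#3+#6: weight 5+10+13=28, value 51+29+46=126
Best: $164.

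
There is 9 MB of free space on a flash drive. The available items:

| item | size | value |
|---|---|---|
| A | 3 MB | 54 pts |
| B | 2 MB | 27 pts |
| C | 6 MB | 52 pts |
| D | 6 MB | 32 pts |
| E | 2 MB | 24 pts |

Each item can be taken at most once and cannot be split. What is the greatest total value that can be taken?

106 pts

Check high-value combinations within 9 MB:
- A+C: size 3+6=9, value 54+52=106
- A+B+E: size 3+2+2=7, value 54+27+24=105
- A+D: size 3+6=9, value 54+32=86
Best: 106 pts.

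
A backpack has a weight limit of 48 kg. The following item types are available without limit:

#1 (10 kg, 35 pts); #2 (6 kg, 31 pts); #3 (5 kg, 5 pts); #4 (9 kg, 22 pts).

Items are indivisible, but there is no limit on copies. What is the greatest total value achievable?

248 pts

Best value-per-unit is #2 at 31/6, and filling with it alone uses weight 8×6=48. No mix of the others beats 8×31 = 248.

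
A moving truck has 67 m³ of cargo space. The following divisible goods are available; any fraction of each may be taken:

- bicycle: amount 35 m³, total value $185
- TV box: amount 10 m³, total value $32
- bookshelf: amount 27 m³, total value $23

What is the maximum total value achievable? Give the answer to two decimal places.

235.74

Take in order of value per unit:
- bicycle (185/35 per unit): all 35 → value 185, running total 185.00
- TV box (32/10 per unit): all 10 → value 32, running total 217.00
- bookshelf (23/27 per unit): 22 of 27 → value 22×23/27 = 18.7407, running total 235.74
Total 235.74.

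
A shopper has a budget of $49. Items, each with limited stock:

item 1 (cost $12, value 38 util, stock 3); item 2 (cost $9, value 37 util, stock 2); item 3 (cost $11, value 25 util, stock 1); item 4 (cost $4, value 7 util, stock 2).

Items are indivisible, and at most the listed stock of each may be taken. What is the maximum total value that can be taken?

158 util

Top feasible selections:
- 3×item 1 + 1×item 2 + 1×item 4: cost 49, value 158
- 2×item 1 + 2×item 2 + 1×item 4: cost 46, value 157
Best: 158 util.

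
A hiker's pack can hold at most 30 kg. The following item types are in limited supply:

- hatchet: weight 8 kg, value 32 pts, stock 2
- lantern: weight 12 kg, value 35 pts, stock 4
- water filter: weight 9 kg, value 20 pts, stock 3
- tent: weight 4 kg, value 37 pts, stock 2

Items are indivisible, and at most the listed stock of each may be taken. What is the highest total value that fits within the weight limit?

141 pts

Best selections within weight 30 and stock limits:
- 1×hatchet + 1×lantern + 2×tent: weight 28, value 141
- 2×hatchet + 2×tent: weight 24, value 138
- 1×lantern + 1×water filter + 2×tent: weight 29, value 129
Best: 141 pts.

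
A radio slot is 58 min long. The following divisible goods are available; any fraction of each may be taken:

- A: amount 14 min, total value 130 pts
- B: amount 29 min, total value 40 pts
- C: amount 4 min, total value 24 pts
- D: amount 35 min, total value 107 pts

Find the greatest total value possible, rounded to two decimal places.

267.90

Take in order of value per unit:
- A (130/14 per unit): all 14 → value 130, running total 130.00
- C (24/4 per unit): all 4 → value 24, running total 154.00
- D (107/35 per unit): all 35 → value 107, running total 261.00
- B (40/29 per unit): 5 of 29 → value 5×40/29 = 6.8966, running total 267.90
Total 267.90.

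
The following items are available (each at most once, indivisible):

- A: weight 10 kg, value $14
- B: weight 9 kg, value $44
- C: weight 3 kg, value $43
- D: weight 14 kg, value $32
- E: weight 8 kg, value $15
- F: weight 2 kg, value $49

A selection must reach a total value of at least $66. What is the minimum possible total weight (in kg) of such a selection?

5

Subsets with value ≥ 66, sorted by total weight:
- C+F: weight 5, value 92
- B+F: weight 11, value 93
- B+C: weight 12, value 87
Minimum weight: 5 kg.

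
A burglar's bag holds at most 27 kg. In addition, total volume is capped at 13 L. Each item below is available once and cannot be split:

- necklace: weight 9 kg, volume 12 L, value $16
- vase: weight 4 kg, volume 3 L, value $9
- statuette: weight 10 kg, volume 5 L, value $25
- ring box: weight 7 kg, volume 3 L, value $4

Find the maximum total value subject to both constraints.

Feasible sets respecting both limits:
- vase+statuette+ring box: weight 21, volume 11, value 38
- vase+statuette: weight 14, volume 8, value 34
- statuette+ring box: weight 17, volume 8, value 29
- statuette: weight 10, volume 5, value 25
Best: $38.

$38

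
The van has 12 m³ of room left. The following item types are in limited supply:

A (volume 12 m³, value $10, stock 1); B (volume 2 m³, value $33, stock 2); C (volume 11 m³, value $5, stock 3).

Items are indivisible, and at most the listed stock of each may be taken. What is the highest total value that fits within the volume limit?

Best selections within volume 12 and stock limits:
- 2×B: volume 4, value 66
- 1×B: volume 2, value 33
- 1×A: volume 12, value 10
- 1×C: volume 11, value 5
Best: $66.

$66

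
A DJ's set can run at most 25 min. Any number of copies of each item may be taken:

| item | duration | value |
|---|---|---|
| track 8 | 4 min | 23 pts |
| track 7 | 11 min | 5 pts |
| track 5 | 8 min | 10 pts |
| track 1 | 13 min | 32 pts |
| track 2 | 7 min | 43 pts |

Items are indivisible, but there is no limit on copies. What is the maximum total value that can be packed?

152 pts

Best value-per-unit is track 2 at 43/7; filling with it alone gives 3×43 = 129.
Optimal mix: 1×track 8 + 3×track 2 → duration 25, value 152.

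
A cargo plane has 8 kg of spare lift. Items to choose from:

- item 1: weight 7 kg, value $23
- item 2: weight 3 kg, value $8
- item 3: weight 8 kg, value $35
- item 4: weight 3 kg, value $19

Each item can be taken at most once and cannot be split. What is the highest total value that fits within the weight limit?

Check high-value combinations within 8 kg:
- item 3: weight 8, value 35
- item 2+item 4: weight 3+3=6, value 8+19=27
- item 1: weight 7, value 23
- item 4: weight 3, value 19
Best: $35.

$35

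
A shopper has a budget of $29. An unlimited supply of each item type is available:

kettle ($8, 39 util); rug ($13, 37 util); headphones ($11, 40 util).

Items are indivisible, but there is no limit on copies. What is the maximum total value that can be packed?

Best value-per-unit is kettle at 39/8; filling with it alone gives 3×39 = 117.
Optimal mix: 2×kettle + 1×headphones → cost 27, value 118.

118 util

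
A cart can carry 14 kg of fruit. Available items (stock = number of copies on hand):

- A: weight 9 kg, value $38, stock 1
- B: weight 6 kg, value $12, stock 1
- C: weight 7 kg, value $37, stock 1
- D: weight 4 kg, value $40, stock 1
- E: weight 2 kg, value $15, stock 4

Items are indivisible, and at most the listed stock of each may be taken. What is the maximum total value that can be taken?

$100

Best selections within weight 14 and stock limits:
- 1×D + 4×E: weight 12, value 100
- 1×C + 1×D + 1×E: weight 13, value 92
Best: $100.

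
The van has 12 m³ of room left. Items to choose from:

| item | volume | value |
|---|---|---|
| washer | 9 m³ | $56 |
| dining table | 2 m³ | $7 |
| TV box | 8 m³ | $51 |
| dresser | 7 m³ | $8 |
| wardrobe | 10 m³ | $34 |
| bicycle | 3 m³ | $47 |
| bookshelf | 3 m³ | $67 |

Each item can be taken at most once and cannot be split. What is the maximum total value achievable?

$123

Check high-value combinations within 12 m³:
- washer+bookshelf: volume 9+3=12, value 56+67=123
- dining table+bicycle+bookshelf: volume 2+3+3=8, value 7+47+67=121
- TV box+bookshelf: volume 8+3=11, value 51+67=118
- bicycle+bookshelf: volume 3+3=6, value 47+67=114
Best: $123.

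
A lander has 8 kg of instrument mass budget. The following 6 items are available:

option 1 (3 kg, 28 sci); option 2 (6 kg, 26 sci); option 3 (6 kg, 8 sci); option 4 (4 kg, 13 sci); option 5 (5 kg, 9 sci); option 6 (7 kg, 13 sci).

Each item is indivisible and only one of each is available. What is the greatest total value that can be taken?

Check high-value combinations within 8 kg:
- option 1+option 4: mass 3+4=7, value 28+13=41
- option 1+option 5: mass 3+5=8, value 28+9=37
- option 1: mass 3, value 28
Best: 41 sci.

41 sci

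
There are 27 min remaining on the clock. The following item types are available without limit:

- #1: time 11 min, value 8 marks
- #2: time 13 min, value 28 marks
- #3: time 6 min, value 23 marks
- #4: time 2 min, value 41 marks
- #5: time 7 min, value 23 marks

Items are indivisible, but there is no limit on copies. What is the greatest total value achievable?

Best value-per-unit is #4 at 41/2, and filling with it alone uses time 13×2=26. No mix of the others beats 13×41 = 533.

533 marks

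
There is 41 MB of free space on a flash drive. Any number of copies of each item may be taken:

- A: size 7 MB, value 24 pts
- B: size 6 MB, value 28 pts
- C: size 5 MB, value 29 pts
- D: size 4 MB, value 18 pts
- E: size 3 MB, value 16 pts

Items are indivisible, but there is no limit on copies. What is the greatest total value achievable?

235 pts

Best value-per-unit is C at 29/5; filling with it alone gives 8×29 = 232.
Optimal mix: 7×C + 2×E → size 41, value 235.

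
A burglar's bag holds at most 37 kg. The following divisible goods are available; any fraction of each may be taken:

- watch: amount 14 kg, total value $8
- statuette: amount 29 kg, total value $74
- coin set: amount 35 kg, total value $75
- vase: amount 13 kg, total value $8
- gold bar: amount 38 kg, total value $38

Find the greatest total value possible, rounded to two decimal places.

91.14

Take in order of value per unit:
- statuette (74/29 per unit): all 29 → value 74, running total 74.00
- coin set (75/35 per unit): 8 of 35 → value 8×75/35 = 17.1429, running total 91.14
Total 91.14.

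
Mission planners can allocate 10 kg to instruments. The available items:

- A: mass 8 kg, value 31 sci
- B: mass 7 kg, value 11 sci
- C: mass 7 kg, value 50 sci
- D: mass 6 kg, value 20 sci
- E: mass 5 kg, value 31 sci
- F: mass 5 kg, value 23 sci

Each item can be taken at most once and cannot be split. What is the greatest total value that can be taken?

Check high-value combinations within 10 kg:
- E+F: mass 5+5=10, value 31+23=54
- C: mass 7, value 50
- E: mass 5, value 31
- A: mass 8, value 31
Best: 54 sci.

54 sci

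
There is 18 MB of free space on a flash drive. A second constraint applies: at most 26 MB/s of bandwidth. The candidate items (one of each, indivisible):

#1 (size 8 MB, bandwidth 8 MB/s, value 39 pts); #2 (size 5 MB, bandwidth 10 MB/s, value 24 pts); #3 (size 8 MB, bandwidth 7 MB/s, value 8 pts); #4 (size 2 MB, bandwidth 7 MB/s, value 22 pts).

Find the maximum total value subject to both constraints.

Feasible sets respecting both limits:
- #1+#2+#4: size 15, bandwidth 25, value 85
- #1+#3+#4: size 18, bandwidth 22, value 69
- #1+#2: size 13, bandwidth 18, value 63
Best: 85 pts.

85 pts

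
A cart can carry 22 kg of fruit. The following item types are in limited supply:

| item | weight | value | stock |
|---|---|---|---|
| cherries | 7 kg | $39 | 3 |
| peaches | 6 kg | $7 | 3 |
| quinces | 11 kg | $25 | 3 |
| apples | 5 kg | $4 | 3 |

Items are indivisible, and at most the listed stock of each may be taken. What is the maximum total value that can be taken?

$117

Top feasible selections:
- 3×cherries: weight 21, value 117
- 2×cherries + 1×peaches: weight 20, value 85
- 2×cherries + 1×apples: weight 19, value 82
- 2×cherries: weight 14, value 78
Best: $117.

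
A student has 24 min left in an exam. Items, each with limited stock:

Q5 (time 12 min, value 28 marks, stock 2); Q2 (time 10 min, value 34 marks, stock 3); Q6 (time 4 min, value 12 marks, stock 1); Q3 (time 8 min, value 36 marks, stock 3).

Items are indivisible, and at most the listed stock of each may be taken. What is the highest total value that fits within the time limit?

108 marks

Best selections within time 24 and stock limits:
- 3×Q3: time 24, value 108
- 1×Q6 + 2×Q3: time 20, value 84
- 1×Q2 + 1×Q6 + 1×Q3: time 22, value 82
- 2×Q2 + 1×Q6: time 24, value 80
Best: 108 marks.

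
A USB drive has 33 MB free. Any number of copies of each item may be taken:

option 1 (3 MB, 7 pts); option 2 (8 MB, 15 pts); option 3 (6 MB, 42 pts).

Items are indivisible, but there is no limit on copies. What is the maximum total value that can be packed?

217 pts

Best value-per-unit is option 3 at 42/6; filling with it alone gives 5×42 = 210.
Optimal mix: 1×option 1 + 5×option 3 → size 33, value 217.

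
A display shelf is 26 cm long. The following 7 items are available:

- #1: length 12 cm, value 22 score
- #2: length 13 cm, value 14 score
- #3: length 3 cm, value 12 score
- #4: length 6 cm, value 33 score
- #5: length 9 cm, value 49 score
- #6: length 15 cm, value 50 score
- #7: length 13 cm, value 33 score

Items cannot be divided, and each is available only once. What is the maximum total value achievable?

99 score

This is a 0/1 knapsack; check combinations near the capacity.
- #5+#6: length 9+15=24, value 49+50=99
- #3+#4+#6: length 3+6+15=24, value 12+33+50=95
- #3+#4+#5: length 3+6+9=18, value 12+33+49=94
- #3+#5+#7: length 3+9+13=25, value 12+49+33=94
- #4+#6: length 6+15=21, value 33+50=83
Best: 99 score.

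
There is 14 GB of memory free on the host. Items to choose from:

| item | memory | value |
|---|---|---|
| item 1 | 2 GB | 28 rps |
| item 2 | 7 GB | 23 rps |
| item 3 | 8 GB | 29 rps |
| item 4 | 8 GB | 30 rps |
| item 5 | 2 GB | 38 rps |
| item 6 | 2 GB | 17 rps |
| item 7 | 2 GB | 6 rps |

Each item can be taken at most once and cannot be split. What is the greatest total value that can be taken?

Check high-value combinations within 14 GB:
- item 1+item 4+item 5+item 6: memory 2+8+2+2=14, value 28+30+38+17=113
- item 1+item 3+item 5+item 6: memory 2+8+2+2=14, value 28+29+38+17=112
- item 1+item 2+item 5+item 6: memory 2+7+2+2=13, value 28+23+38+17=106
Best: 113 rps.

113 rps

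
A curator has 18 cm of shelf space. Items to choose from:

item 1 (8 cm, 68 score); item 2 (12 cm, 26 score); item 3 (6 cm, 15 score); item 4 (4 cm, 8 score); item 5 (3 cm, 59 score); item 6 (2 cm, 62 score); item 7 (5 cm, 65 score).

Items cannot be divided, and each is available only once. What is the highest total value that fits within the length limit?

254 score

Check high-value combinations within 18 cm:
- item 1+item 5+item 6+item 7: length 8+3+2+5=18, value 68+59+62+65=254
- item 3+item 5+item 6+item 7: length 6+3+2+5=16, value 15+59+62+65=201
- item 1+item 4+item 5+item 6: length 8+4+3+2=17, value 68+8+59+62=197
Best: 254 score.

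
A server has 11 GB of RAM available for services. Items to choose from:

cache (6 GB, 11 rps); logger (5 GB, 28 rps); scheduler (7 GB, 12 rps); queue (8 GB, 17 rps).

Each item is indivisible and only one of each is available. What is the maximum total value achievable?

39 rps

Check high-value combinations within 11 GB:
- cache+logger: memory 6+5=11, value 11+28=39
- logger: memory 5, value 28
- queue: memory 8, value 17
- scheduler: memory 7, value 12
Best: 39 rps.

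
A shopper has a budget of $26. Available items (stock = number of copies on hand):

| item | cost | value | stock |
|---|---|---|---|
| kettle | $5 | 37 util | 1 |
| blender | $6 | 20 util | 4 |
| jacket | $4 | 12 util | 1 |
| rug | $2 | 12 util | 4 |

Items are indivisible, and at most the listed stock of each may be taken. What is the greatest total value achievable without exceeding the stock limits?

Best selections within cost 26 and stock limits:
- 1×kettle + 2×blender + 4×rug: cost 25, value 125
- 1×kettle + 1×blender + 1×jacket + 4×rug: cost 23, value 117
Best: 125 util.

125 util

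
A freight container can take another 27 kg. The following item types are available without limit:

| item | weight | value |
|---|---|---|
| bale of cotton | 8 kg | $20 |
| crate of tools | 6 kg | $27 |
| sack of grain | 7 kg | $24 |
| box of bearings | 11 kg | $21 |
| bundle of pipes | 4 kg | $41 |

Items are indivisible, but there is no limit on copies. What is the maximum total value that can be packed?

$246

Best value-per-unit is bundle of pipes at 41/4, and filling with it alone uses weight 6×4=24. No mix of the others beats 6×41 = 246.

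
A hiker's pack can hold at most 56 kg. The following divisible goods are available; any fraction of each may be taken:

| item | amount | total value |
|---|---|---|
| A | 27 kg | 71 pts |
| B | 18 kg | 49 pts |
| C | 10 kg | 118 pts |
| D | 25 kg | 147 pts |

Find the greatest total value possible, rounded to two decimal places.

Take in order of value per unit:
- C (118/10 per unit): all 10 → value 118, running total 118.00
- D (147/25 per unit): all 25 → value 147, running total 265.00
- B (49/18 per unit): all 18 → value 49, running total 314.00
- A (71/27 per unit): 3 of 27 → value 3×71/27 = 7.8889, running total 321.89
Total 321.89.

321.89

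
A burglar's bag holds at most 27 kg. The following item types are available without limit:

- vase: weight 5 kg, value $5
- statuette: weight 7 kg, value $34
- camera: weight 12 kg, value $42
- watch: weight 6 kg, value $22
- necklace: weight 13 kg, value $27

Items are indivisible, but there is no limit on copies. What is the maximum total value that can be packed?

Best value-per-unit is statuette at 34/7; filling with it alone gives 3×34 = 102.
Optimal mix: 3×statuette + 1×watch → weight 27, value 124.

$124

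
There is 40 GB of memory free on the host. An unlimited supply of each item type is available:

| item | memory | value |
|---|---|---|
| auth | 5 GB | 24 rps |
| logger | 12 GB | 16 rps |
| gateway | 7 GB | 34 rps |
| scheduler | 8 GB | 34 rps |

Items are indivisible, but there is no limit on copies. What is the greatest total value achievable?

Best value-per-unit is gateway at 34/7; filling with it alone gives 5×34 = 170.
Optimal mix: 1×auth + 5×gateway → memory 40, value 194.

194 rps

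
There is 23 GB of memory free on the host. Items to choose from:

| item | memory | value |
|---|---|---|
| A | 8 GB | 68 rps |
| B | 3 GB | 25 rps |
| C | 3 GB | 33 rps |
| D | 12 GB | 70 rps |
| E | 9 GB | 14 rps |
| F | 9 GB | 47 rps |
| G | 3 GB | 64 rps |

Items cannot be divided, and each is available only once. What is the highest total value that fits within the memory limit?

212 rps

Check high-value combinations within 23 GB:
- A+C+F+G: memory 8+3+9+3=23, value 68+33+47+64=212
- A+B+F+G: memory 8+3+9+3=23, value 68+25+47+64=204
- A+D+G: memory 8+12+3=23, value 68+70+64=202
Best: 212 rps.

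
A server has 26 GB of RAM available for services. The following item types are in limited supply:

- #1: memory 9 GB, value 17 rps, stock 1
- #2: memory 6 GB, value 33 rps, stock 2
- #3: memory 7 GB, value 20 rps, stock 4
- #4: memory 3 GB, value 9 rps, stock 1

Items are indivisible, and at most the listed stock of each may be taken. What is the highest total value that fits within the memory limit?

Top feasible selections:
- 2×#2 + 2×#3: memory 26, value 106
- 2×#2 + 1×#3 + 1×#4: memory 22, value 95
- 1×#1 + 2×#2 + 1×#4: memory 24, value 92
Best: 106 rps.

106 rps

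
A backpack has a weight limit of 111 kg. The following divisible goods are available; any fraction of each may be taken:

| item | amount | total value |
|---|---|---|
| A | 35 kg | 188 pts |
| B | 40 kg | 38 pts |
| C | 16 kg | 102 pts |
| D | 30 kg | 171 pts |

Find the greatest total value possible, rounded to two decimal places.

Take in order of value per unit:
- C (102/16 per unit): all 16 → value 102, running total 102.00
- D (171/30 per unit): all 30 → value 171, running total 273.00
- A (188/35 per unit): all 35 → value 188, running total 461.00
- B (38/40 per unit): 30 of 40 → value 30×38/40 = 28.5000, running total 489.50
Total 489.50.

489.50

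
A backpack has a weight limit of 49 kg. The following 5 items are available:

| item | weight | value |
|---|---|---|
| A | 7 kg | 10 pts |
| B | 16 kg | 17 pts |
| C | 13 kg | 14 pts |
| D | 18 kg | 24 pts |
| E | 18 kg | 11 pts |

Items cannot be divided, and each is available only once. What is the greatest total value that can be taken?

Check high-value combinations within 49 kg:
- B+C+D: weight 16+13+18=47, value 17+14+24=55
- A+B+D: weight 7+16+18=41, value 10+17+24=51
- C+D+E: weight 13+18+18=49, value 14+24+11=49
- A+C+D: weight 7+13+18=38, value 10+14+24=48
- A+D+E: weight 7+18+18=43, value 10+24+11=45
Best: 55 pts.

55 pts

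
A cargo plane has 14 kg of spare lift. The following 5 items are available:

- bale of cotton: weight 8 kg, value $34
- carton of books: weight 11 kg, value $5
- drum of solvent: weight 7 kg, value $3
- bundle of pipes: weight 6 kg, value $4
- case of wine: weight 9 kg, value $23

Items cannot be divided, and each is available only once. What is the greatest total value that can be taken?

$38

Check high-value combinations within 14 kg:
- bale of cotton+bundle of pipes: weight 8+6=14, value 34+4=38
- bale of cotton: weight 8, value 34
- case of wine: weight 9, value 23
Best: $38.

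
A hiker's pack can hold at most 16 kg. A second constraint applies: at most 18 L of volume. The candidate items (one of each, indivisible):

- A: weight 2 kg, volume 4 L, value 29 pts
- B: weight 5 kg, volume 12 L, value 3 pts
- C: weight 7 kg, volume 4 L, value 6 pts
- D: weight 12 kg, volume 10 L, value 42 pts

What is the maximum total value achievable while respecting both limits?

71 pts

Feasible sets respecting both limits:
- A+D: weight 14, volume 14, value 71
- D: weight 12, volume 10, value 42
- A+C: weight 9, volume 8, value 35
Best: 71 pts.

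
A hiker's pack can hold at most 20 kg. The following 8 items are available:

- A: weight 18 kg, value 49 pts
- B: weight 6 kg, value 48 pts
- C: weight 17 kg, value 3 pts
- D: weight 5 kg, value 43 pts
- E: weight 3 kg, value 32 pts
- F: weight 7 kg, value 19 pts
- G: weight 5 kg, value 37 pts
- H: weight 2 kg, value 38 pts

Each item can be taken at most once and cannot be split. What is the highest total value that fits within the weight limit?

166 pts

Check high-value combinations within 20 kg:
- B+D+G+H: weight 6+5+5+2=18, value 48+43+37+38=166
- B+D+E+H: weight 6+5+3+2=16, value 48+43+32+38=161
- B+D+E+G: weight 6+5+3+5=19, value 48+43+32+37=160
- B+E+G+H: weight 6+3+5+2=16, value 48+32+37+38=155
- D+E+G+H: weight 5+3+5+2=15, value 43+32+37+38=150
Best: 166 pts.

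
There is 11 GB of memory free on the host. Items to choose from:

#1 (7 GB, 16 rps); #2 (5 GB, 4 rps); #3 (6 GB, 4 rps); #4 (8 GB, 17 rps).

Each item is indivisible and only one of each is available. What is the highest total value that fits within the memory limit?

Check high-value combinations within 11 GB:
- #4: memory 8, value 17
- #1: memory 7, value 16
- #2+#3: memory 5+6=11, value 4+4=8
Best: 17 rps.

17 rps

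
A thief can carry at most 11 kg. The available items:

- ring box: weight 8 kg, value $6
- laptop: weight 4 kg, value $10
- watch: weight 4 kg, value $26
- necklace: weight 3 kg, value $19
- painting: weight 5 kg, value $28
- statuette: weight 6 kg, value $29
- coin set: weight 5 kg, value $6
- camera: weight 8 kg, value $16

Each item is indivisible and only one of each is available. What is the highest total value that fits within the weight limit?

$57

Check high-value combinations within 11 kg:
- painting+statuette: weight 5+6=11, value 28+29=57
- watch+statuette: weight 4+6=10, value 26+29=55
- laptop+watch+necklace: weight 4+4+3=11, value 10+26+19=55
- watch+painting: weight 4+5=9, value 26+28=54
Best: $57.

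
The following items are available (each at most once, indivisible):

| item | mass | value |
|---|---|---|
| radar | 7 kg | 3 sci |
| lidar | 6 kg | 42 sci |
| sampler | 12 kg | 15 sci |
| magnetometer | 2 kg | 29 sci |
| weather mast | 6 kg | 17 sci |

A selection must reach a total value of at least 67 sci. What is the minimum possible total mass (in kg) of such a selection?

Subsets with value ≥ 67, sorted by total mass:
- lidar+magnetometer: mass 8, value 71
- lidar+magnetometer+weather mast: mass 14, value 88
- radar+lidar+magnetometer: mass 15, value 74
- lidar+sampler+magnetometer: mass 20, value 86
Minimum mass: 8 kg.

8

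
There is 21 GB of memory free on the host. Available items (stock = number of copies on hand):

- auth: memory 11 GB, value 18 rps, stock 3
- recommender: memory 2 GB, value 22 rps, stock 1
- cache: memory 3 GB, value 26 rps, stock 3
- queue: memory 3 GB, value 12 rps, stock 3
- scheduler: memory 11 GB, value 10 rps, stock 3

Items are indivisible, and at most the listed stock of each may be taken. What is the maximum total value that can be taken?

Top feasible selections:
- 1×recommender + 3×cache + 3×queue: memory 20, value 136
- 1×recommender + 3×cache + 2×queue: memory 17, value 124
- 3×cache + 3×queue: memory 18, value 114
Best: 136 rps.

136 rps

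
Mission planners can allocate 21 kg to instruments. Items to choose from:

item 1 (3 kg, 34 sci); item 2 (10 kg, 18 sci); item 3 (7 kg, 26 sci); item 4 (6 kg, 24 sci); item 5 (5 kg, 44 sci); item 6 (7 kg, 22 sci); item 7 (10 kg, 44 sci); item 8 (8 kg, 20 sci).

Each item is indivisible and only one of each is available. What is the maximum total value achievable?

128 sci

Check high-value combinations within 21 kg:
- item 1+item 3+item 4+item 5: mass 3+7+6+5=21, value 34+26+24+44=128
- item 1+item 4+item 5+item 6: mass 3+6+5+7=21, value 34+24+44+22=124
- item 1+item 5+item 7: mass 3+5+10=18, value 34+44+44=122
Best: 128 sci.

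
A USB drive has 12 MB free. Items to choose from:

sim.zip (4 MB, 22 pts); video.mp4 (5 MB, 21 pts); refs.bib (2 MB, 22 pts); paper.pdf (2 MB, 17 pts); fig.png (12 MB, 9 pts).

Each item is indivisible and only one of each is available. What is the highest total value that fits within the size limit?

65 pts

Check high-value combinations within 12 MB:
- sim.zip+video.mp4+refs.bib: size 4+5+2=11, value 22+21+22=65
- sim.zip+refs.bib+paper.pdf: size 4+2+2=8, value 22+22+17=61
- video.mp4+refs.bib+paper.pdf: size 5+2+2=9, value 21+22+17=60
- sim.zip+video.mp4+paper.pdf: size 4+5+2=11, value 22+21+17=60
Best: 65 pts.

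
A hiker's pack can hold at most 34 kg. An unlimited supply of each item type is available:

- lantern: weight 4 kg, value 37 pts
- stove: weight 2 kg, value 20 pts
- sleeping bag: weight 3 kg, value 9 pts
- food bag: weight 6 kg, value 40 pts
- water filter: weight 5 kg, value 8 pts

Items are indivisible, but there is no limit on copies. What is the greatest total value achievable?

Best value-per-unit is stove at 20/2, and filling with it alone uses weight 17×2=34. No mix of the others beats 17×20 = 340.

340 pts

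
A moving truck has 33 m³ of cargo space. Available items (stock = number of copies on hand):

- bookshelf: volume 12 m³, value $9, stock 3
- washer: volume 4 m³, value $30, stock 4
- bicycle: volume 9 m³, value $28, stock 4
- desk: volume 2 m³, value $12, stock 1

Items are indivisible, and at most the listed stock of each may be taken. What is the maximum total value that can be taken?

Top feasible selections:
- 4×washer + 1×bicycle + 1×desk: volume 27, value 160
- 3×washer + 2×bicycle + 1×desk: volume 32, value 158
- 4×washer + 1×bicycle: volume 25, value 148
- 3×washer + 2×bicycle: volume 30, value 146
Best: $160.

$160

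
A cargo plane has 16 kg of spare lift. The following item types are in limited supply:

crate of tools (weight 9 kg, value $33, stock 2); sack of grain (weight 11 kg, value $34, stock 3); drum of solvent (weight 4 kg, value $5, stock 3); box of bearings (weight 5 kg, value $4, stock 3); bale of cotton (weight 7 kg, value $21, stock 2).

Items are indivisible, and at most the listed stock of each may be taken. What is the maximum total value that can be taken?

Best selections within weight 16 and stock limits:
- 1×crate of tools + 1×bale of cotton: weight 16, value 54
- 2×bale of cotton: weight 14, value 42
Best: $54.

$54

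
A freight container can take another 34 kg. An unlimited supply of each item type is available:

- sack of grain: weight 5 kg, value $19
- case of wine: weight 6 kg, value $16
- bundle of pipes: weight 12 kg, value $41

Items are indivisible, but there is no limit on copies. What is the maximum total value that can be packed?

Best value-per-unit is sack of grain at 19/5; filling with it alone gives 6×19 = 114.
Optimal mix: 2×sack of grain + 2×bundle of pipes → weight 34, value 120.

$120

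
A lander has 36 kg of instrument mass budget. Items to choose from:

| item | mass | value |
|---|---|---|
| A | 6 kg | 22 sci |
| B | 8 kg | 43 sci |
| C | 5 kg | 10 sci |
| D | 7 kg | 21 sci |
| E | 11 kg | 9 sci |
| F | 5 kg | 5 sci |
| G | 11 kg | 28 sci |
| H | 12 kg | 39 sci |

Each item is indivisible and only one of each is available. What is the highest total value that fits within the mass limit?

125 sci

Check high-value combinations within 36 kg:
- A+B+D+H: mass 6+8+7+12=33, value 22+43+21+39=125
- B+C+G+H: mass 8+5+11+12=36, value 43+10+28+39=120
- A+B+C+F+H: mass 6+8+5+5+12=36, value 22+43+10+5+39=119
- B+F+G+H: mass 8+5+11+12=36, value 43+5+28+39=115
Best: 125 sci.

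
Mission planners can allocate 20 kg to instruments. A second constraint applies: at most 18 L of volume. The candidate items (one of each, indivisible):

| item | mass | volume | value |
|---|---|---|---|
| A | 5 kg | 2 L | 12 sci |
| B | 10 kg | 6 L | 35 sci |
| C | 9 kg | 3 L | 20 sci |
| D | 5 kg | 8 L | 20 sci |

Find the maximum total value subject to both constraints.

67 sci

Feasible sets respecting both limits:
- A+B+D: mass 20, volume 16, value 67
- B+C: mass 19, volume 9, value 55
- B+D: mass 15, volume 14, value 55
- A+C+D: mass 19, volume 13, value 52
Best: 67 sci.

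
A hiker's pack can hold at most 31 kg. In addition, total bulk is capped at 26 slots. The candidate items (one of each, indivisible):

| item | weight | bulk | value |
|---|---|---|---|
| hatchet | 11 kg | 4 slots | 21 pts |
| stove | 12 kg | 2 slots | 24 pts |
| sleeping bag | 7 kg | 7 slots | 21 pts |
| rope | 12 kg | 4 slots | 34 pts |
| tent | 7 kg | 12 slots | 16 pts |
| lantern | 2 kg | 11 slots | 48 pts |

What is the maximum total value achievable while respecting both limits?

106 pts

Feasible sets respecting both limits:
- stove+rope+lantern: weight 26, bulk 17, value 106
- hatchet+rope+lantern: weight 25, bulk 19, value 103
- sleeping bag+rope+lantern: weight 21, bulk 22, value 103
- hatchet+stove+lantern: weight 25, bulk 17, value 93
Best: 106 pts.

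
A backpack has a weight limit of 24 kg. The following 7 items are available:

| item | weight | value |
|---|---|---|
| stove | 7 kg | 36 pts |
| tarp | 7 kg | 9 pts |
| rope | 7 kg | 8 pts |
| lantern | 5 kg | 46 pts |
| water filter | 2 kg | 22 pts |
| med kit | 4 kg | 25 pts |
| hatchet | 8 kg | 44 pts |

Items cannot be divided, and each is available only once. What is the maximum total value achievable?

Check high-value combinations within 24 kg:
- stove+lantern+med kit+hatchet: weight 7+5+4+8=24, value 36+46+25+44=151
- stove+lantern+water filter+hatchet: weight 7+5+2+8=22, value 36+46+22+44=148
- lantern+water filter+med kit+hatchet: weight 5+2+4+8=19, value 46+22+25+44=137
- stove+lantern+water filter+med kit: weight 7+5+2+4=18, value 36+46+22+25=129
- stove+water filter+med kit+hatchet: weight 7+2+4+8=21, value 36+22+25+44=127
Best: 151 pts.

151 pts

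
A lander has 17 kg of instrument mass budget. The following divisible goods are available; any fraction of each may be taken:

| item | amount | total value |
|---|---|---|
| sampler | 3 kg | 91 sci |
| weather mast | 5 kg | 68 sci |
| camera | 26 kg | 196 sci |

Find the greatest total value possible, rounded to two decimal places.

Take in order of value per unit:
- sampler (91/3 per unit): all 3 → value 91, running total 91.00
- weather mast (68/5 per unit): all 5 → value 68, running total 159.00
- camera (196/26 per unit): 9 of 26 → value 9×196/26 = 67.8462, running total 226.85
Total 226.85.

226.85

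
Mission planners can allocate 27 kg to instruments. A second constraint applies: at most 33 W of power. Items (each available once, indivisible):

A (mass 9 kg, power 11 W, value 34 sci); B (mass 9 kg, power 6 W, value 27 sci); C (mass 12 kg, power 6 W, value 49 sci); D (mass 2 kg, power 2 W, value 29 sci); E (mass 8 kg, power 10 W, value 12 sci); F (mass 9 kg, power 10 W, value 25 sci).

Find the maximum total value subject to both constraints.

Feasible sets respecting both limits:
- A+C+D: mass 23, power 19, value 112
- B+C+D: mass 23, power 14, value 105
- C+D+F: mass 23, power 18, value 103
Best: 112 sci.

112 sci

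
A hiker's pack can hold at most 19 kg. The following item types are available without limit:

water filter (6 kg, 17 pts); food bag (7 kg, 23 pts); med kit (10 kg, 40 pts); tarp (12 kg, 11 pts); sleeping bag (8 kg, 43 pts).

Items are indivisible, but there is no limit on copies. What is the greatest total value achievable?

Best value-per-unit is sleeping bag at 43/8, and filling with it alone uses weight 2×8=16. No mix of the others beats 2×43 = 86.

86 pts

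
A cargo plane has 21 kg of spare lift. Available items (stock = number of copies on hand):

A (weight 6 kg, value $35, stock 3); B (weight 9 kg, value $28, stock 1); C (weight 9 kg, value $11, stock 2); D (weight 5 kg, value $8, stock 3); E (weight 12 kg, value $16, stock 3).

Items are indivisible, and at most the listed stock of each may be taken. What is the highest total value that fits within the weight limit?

$105

Top feasible selections:
- 3×A: weight 18, value 105
- 2×A + 1×B: weight 21, value 98
Best: $105.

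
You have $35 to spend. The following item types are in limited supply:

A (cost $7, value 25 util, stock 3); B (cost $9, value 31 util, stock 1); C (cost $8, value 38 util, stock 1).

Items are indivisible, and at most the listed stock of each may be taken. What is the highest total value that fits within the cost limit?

Top feasible selections:
- 2×A + 1×B + 1×C: cost 31, value 119
- 3×A + 1×C: cost 29, value 113
- 3×A + 1×B: cost 30, value 106
- 1×A + 1×B + 1×C: cost 24, value 94
Best: 119 util.

119 util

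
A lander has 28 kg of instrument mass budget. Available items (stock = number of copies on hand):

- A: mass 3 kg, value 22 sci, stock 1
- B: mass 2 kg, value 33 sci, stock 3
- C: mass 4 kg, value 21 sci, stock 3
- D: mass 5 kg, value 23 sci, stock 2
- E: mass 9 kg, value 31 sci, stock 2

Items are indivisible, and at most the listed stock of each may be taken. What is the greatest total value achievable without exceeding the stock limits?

Top feasible selections:
- 1×A + 3×B + 2×C + 2×D: mass 27, value 209
- 3×B + 3×C + 2×D: mass 28, value 208
Best: 209 sci.

209 sci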